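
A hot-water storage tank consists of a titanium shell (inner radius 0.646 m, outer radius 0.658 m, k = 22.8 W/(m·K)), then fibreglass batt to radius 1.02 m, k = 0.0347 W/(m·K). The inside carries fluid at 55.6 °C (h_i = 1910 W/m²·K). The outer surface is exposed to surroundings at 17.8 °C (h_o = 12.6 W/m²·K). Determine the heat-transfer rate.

Q = 30.4 W

Treat each layer as a resistance in series:
  R_conv,in = 1/(4πr²h) = 1/(4π·0.646²·1910) = 9.984×10^-5 K/W
  R_titanium = (1/0.646 − 1/0.658)/(4πk) = 0.02823/(4π·22.8) = 9.853×10^-5 K/W
  R_fibreglass batt = (1/0.658 − 1/1.02)/(4πk) = 0.5394/(4π·0.0347) = 1.237 K/W
  R_conv,out = 1/(4πr²h) = 1/(4π·1.02²·12.6) = 0.006070 K/W
ΣR = 9.984×10^-5 + 9.853×10^-5 + 1.237 + 0.006070 = 1.243 K/W
Q = ΔT/ΣR = (55.6 °C − 17.8 °C)/1.243 = 30.4 W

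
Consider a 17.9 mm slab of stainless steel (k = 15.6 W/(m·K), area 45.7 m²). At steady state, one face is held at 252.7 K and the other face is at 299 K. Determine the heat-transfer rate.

Q = kA·ΔT/L = 15.6 × 45.7 × |252.7 K − 299 K| / 0.0179 = 1.84×10^6 W

Q = 1.84×10^6 W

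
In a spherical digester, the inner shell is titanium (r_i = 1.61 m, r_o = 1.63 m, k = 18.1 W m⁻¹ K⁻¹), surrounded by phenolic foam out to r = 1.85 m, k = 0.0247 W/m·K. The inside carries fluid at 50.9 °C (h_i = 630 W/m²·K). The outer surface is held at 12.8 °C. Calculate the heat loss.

Q = 162 W

Resistance network (inner→outer):
  R_conv,in = 1/(4πr²h) = 1/(4π·1.61²·630) = 4.873×10^-5 K/W
  R_titanium = (1/1.61 − 1/1.63)/(4πk) = 0.007621/(4π·18.1) = 3.351×10^-5 K/W
  R_phenolic foam = (1/1.63 − 1/1.85)/(4πk) = 0.07296/(4π·0.0247) = 0.2350 K/W
ΣR = 4.873×10^-5 + 3.351×10^-5 + 0.2350 = 0.2351 K/W
Q = ΔT/ΣR = (50.9 °C − 12.8 °C)/0.2351 = 162 W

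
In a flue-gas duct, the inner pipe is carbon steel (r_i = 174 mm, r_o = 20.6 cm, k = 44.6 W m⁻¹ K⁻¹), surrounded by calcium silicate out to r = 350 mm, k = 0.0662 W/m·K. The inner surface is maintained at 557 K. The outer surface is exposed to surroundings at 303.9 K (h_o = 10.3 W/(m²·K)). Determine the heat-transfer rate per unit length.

Resistance network (inner→outer):
  R'_carbon steel = ln(0.206/0.174)/(2πk) = 0.1688/(2π·44.6) = 6.024×10^-4 m·K/W
  R'_calcium silicate = ln(0.350/0.206)/(2πk) = 0.5301/(2π·0.0662) = 1.274 m·K/W
  R'_conv,out = 1/(2πr h) = 1/(2π·0.350·10.3) = 0.04415 m·K/W
ΣR = 6.024×10^-4 + 1.274 + 0.04415 = 1.319 m·K/W
Q' = ΔT/ΣR = (557 K − 303.9 K)/1.319 = 192 W/m

Q' = 192 W/m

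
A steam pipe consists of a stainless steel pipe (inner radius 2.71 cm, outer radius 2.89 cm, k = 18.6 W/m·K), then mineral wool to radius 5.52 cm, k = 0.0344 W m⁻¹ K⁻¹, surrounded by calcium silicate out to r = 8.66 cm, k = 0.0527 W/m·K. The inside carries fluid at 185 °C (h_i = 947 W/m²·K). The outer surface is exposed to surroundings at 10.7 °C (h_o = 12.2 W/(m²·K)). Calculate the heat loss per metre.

Q' = 38.6 W/m

Treat each layer as a resistance in series:
  R'_conv,in = 1/(2πr h) = 1/(2π·0.0271·947) = 0.006202 m·K/W
  R'_stainless steel = ln(0.0289/0.0271)/(2πk) = 0.06431/(2π·18.6) = 5.503×10^-4 m·K/W
  R'_mineral wool = ln(0.0552/0.0289)/(2πk) = 0.6471/(2π·0.0344) = 2.994 m·K/W
  R'_calcium silicate = ln(0.0866/0.0552)/(2πk) = 0.4503/(2π·0.0527) = 1.360 m·K/W
  R'_conv,out = 1/(2πr h) = 1/(2π·0.0866·12.2) = 0.1506 m·K/W
ΣR = 0.006202 + 5.503×10^-4 + 2.994 + 1.360 + 0.1506 = 4.511 m·K/W
Q' = ΔT/ΣR = (185 °C − 10.7 °C)/4.511 = 38.6 W/m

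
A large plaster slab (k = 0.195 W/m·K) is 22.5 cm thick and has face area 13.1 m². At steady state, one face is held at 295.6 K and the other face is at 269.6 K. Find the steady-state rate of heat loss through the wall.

Q = kA·ΔT/L = 0.195 × 13.1 × |295.6 K − 269.6 K| / 0.225 = 295 W

Q = 295 W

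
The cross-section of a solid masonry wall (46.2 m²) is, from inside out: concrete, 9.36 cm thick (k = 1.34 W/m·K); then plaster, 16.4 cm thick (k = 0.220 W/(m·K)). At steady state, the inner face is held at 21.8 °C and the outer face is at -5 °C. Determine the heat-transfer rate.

Series thermal resistances, inner to outer:
  R_concrete = L/(kA) = 0.0936/(1.34·46.2) = 0.001512 K/W
  R_plaster = L/(kA) = 0.164/(0.220·46.2) = 0.01614 K/W
ΣR = 0.001512 + 0.01614 = 0.01765 K/W
Q = ΔT/ΣR = (21.8 °C − -5 °C)/0.01765 = 1520 W

Q = 1520 W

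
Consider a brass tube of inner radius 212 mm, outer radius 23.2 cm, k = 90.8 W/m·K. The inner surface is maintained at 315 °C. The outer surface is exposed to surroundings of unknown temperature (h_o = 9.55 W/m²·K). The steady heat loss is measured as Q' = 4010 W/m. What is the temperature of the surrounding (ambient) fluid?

Sum the resistances:
  R'_brass = ln(0.232/0.212)/(2πk) = 0.09015/(2π·90.8) = 1.580×10^-4 m·K/W
  R'_conv,out = 1/(2πr h) = 1/(2π·0.232·9.55) = 0.07183 m·K/W
ΣR = 0.07199 m·K/W
ΔT = Q'·ΣR = 4010 × 0.07199 = 288.7 K
Heat flows outward, so T_out = T_in − ΔT = 315 − 288.7 = 26.3 °C

T_out = 26.3 °C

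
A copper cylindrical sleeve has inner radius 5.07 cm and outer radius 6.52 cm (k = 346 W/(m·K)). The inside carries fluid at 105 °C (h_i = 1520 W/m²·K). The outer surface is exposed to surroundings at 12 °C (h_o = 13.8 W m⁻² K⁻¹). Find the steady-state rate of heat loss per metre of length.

Series thermal resistances, inner to outer:
  R'_conv,in = 1/(2πr h) = 1/(2π·0.0507·1520) = 0.002065 m·K/W
  R'_copper = ln(0.0652/0.0507)/(2πk) = 0.2515/(2π·346) = 1.157×10^-4 m·K/W
  R'_conv,out = 1/(2πr h) = 1/(2π·0.0652·13.8) = 0.1769 m·K/W
ΣR = 0.002065 + 1.157×10^-4 + 0.1769 = 0.1791 m·K/W
Q' = ΔT/ΣR = (105 °C − 12 °C)/0.1791 = 519 W/m

Q' = 519 W/m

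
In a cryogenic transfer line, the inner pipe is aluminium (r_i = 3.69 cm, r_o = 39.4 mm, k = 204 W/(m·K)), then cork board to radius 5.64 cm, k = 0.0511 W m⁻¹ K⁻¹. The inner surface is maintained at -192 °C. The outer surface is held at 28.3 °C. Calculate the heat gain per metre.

Q' = 197 W/m

Treat each layer as a resistance in series:
  R'_aluminium = ln(0.0394/0.0369)/(2πk) = 0.06555/(2π·204) = 5.114×10^-5 m·K/W
  R'_cork board = ln(0.0564/0.0394)/(2πk) = 0.3587/(2π·0.0511) = 1.117 m·K/W
ΣR = 5.114×10^-5 + 1.117 = 1.117 m·K/W
Q' = ΔT/ΣR = (-192 °C − 28.3 °C)/1.117 = -197 W/m
(Negative Q' ⇒ heat flows inward; heat gain = 197 W/m.)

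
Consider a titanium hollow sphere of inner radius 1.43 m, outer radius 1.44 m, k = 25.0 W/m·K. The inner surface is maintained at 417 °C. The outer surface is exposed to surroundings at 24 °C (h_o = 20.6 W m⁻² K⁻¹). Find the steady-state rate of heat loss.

Q = 2.09×10^5 W

Resistance network (inner→outer):
  R_titanium = (1/1.43 − 1/1.44)/(4πk) = 0.004856/(4π·25.0) = 1.546×10^-5 K/W
  R_conv,out = 1/(4πr²h) = 1/(4π·1.44²·20.6) = 0.001863 K/W
ΣR = 1.546×10^-5 + 0.001863 = 0.001878 K/W
Q = ΔT/ΣR = (417 °C − 24 °C)/0.001878 = 2.09×10^5 W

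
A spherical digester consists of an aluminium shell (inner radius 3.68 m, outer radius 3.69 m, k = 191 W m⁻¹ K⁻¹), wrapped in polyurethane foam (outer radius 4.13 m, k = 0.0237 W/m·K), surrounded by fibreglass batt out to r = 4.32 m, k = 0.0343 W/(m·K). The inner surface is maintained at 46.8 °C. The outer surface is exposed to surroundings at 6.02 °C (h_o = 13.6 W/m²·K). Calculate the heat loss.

Q = 334 W

Series thermal resistances, inner to outer:
  R_aluminium = (1/3.68 − 1/3.69)/(4πk) = 7.364×10^-4/(4π·191) = 3.068×10^-7 K/W
  R_polyurethane foam = (1/3.69 − 1/4.13)/(4πk) = 0.02887/(4π·0.0237) = 0.09694 K/W
  R_fibreglass batt = (1/4.13 − 1/4.32)/(4πk) = 0.01065/(4π·0.0343) = 0.02471 K/W
  R_conv,out = 1/(4πr²h) = 1/(4π·4.32²·13.6) = 3.135×10^-4 K/W
ΣR = 3.068×10^-7 + 0.09694 + 0.02471 + 3.135×10^-4 = 0.1220 K/W
Q = ΔT/ΣR = (46.8 °C − 6.02 °C)/0.1220 = 334 W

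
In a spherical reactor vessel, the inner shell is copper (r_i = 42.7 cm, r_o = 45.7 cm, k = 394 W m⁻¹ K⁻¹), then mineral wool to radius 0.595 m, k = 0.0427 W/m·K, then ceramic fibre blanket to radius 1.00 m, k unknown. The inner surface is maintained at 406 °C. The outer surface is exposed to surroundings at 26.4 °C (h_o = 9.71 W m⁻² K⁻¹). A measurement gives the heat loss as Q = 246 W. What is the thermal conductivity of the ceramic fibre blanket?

k = 0.0920 W/m·K

ΣR = ΔT/Q = |406 − 26.4|/246 = 1.543 K/W
Known resistances:
  R_copper = (1/0.427 − 1/0.457)/(4πk) = 0.1537/(4π·394) = 3.105×10^-5 K/W
  R_mineral wool = (1/0.457 − 1/0.595)/(4πk) = 0.5075/(4π·0.0427) = 0.9458 K/W
  R_conv,out = 1/(4πr²h) = 1/(4π·1.00²·9.71) = 0.008195 K/W
R_ceramic fibre blanket = ΣR − ΣR_known = 1.543 − 0.9540 = 0.5890 K/W
(1/r₁−1/r₂)/(4πk) = 0.5890 ⇒ k = 0.6807/(4π·0.5890) = 0.0920 W/m·K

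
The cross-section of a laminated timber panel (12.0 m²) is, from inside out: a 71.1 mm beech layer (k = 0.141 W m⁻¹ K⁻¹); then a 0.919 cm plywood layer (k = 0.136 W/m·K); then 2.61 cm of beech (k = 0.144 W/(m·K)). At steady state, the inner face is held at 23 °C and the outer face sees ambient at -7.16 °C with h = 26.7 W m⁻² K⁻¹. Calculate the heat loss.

Treat each layer as a resistance in series:
  R_beech = L/(kA) = 0.0711/(0.141·12.0) = 0.04202 K/W
  R_plywood = L/(kA) = 0.00919/(0.136·12.0) = 0.005631 K/W
  R_beech = L/(kA) = 0.0261/(0.144·12.0) = 0.01510 K/W
  R_conv,out = 1/(hA) = 1/(26.7·12.0) = 0.003121 K/W
ΣR = 0.04202 + 0.005631 + 0.01510 + 0.003121 = 0.06587 K/W
Q = ΔT/ΣR = (23 °C − -7.16 °C)/0.06587 = 458 W

Q = 458 W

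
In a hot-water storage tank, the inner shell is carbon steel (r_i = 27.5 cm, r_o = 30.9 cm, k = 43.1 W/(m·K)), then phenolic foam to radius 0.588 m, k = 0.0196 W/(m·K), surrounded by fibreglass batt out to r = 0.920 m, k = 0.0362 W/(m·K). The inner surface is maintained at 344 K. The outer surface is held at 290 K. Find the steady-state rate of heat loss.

Treat each layer as a resistance in series:
  R_carbon steel = (1/0.275 − 1/0.309)/(4πk) = 0.4001/(4π·43.1) = 7.388×10^-4 K/W
  R_phenolic foam = (1/0.309 − 1/0.588)/(4πk) = 1.536/(4π·0.0196) = 6.235 K/W
  R_fibreglass batt = (1/0.588 − 1/0.920)/(4πk) = 0.6137/(4π·0.0362) = 1.349 K/W
ΣR = 7.388×10^-4 + 6.235 + 1.349 = 7.585 K/W
Q = ΔT/ΣR = (344 K − 290 K)/7.585 = 7.12 W

Q = 7.12 W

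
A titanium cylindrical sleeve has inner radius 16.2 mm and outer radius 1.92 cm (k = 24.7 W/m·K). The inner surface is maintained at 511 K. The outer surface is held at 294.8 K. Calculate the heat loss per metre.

Q' = 2πk·ΔT/ln(r₂/r₁) = 2π × 24.7 × 216.2 / ln(0.0192/0.0162) = 1.97×10^5 W/m

Q' = 1.97×10^5 W/m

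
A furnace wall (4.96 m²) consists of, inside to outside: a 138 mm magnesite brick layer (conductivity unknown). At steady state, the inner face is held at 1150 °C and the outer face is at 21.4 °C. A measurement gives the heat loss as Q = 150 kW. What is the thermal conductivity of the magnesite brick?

k = 3.70 W/m·K

ΣR = ΔT/Q = |1150 − 21.4|/1.50×10^5 = 0.007524 K/W
L/(kA) = 0.007524 ⇒ k = 0.138/(0.007524·4.96) = 3.70 W/m·K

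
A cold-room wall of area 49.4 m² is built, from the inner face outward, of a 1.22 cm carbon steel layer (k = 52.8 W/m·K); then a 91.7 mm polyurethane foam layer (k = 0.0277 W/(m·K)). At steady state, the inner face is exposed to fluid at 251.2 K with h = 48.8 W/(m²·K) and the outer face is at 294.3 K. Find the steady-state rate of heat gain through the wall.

Q = 639 W

Treat each layer as a resistance in series:
  R_conv,in = 1/(hA) = 1/(48.8·49.4) = 4.148×10^-4 K/W
  R_carbon steel = L/(kA) = 0.0122/(52.8·49.4) = 4.677×10^-6 K/W
  R_polyurethane foam = L/(kA) = 0.0917/(0.0277·49.4) = 0.06701 K/W
ΣR = 4.148×10^-4 + 4.677×10^-6 + 0.06701 = 0.06743 K/W
Q = ΔT/ΣR = (251.2 K − 294.3 K)/0.06743 = -639 W
(Negative Q ⇒ heat flows inward; heat gain = 639 W.)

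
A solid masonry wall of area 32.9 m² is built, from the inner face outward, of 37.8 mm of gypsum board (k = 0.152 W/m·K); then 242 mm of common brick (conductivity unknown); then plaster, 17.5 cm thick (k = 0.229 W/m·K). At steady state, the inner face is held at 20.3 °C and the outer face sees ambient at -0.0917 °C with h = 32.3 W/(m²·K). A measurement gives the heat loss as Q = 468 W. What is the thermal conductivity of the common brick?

ΣR = ΔT/Q = |20.3 − -0.0917|/468 = 0.04357 K/W
Known resistances:
  R_gypsum board = L/(kA) = 0.0378/(0.152·32.9) = 0.007559 K/W
  R_plaster = L/(kA) = 0.175/(0.229·32.9) = 0.02323 K/W
  R_conv,out = 1/(hA) = 1/(32.3·32.9) = 9.410×10^-4 K/W
R_common brick = ΣR − ΣR_known = 0.04357 − 0.03173 = 0.01184 K/W
L/(kA) = 0.01184 ⇒ k = 0.242/(0.01184·32.9) = 0.621 W/m·K

k = 0.621 W/m·K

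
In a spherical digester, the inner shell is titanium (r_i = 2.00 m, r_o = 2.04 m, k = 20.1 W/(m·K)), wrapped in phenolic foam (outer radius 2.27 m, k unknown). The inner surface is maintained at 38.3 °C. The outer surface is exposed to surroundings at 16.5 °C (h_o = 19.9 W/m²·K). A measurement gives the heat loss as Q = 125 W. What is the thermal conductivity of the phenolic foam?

ΣR = ΔT/Q = |38.3 − 16.5|/125 = 0.1744 K/W
Known resistances:
  R_titanium = (1/2.00 − 1/2.04)/(4πk) = 0.009804/(4π·20.1) = 3.881×10^-5 K/W
  R_conv,out = 1/(4πr²h) = 1/(4π·2.27²·19.9) = 7.760×10^-4 K/W
R_phenolic foam = ΣR − ΣR_known = 0.1744 − 8.148×10^-4 = 0.1736 K/W
(1/r₁−1/r₂)/(4πk) = 0.1736 ⇒ k = 0.04967/(4π·0.1736) = 0.0228 W/m·K

k = 0.0228 W/m·K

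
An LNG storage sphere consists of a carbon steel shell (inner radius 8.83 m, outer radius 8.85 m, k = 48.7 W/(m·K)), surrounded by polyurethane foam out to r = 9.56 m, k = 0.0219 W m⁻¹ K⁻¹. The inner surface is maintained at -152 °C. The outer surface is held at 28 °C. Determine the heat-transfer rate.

Resistance network (inner→outer):
  R_carbon steel = (1/8.83 − 1/8.85)/(4πk) = 2.559×10^-4/(4π·48.7) = 4.182×10^-7 K/W
  R_polyurethane foam = (1/8.85 − 1/9.56)/(4πk) = 0.008392/(4π·0.0219) = 0.03049 K/W
ΣR = 4.182×10^-7 + 0.03049 = 0.03049 K/W
Q = ΔT/ΣR = (-152 °C − 28 °C)/0.03049 = -5900 W
(Negative Q ⇒ heat flows inward; heat gain = 5900 W.)

Q = 5900 W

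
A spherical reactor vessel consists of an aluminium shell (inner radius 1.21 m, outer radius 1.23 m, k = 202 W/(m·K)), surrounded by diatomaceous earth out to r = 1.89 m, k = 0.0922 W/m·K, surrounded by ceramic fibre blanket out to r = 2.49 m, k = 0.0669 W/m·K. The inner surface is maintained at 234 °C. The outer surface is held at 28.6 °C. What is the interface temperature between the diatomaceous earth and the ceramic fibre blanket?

Resistance network (inner→outer):
  R_aluminium = (1/1.21 − 1/1.23)/(4πk) = 0.01344/(4π·202) = 5.294×10^-6 K/W
  R_diatomaceous earth = (1/1.23 − 1/1.89)/(4πk) = 0.2839/(4π·0.0922) = 0.2450 K/W
  R_ceramic fibre blanket = (1/1.89 − 1/2.49)/(4πk) = 0.1275/(4π·0.0669) = 0.1517 K/W
ΣR = 5.294×10^-6 + 0.2450 + 0.1517 = 0.3967 K/W
Q = ΔT/ΣR = (234 °C − 28.6 °C)/0.3967 = 517.8 W
From the inner boundary to the diatomaceous earth/ceramic fibre blanket interface, ΣR_partial = 0.2450 K/W.
T_interface = T_in − Q·ΣR_partial = 234 °C − (517.8)(0.2450) = 107 °C

T = 107 °C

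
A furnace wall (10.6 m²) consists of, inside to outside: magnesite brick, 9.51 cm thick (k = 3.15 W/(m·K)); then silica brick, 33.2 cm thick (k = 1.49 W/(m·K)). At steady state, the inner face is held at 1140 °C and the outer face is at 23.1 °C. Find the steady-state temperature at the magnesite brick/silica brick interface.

Series thermal resistances, inner to outer:
  R_magnesite brick = L/(kA) = 0.0951/(3.15·10.6) = 0.002848 K/W
  R_silica brick = L/(kA) = 0.332/(1.49·10.6) = 0.02102 K/W
ΣR = 0.002848 + 0.02102 = 0.02387 K/W
Q = ΔT/ΣR = (1140 °C − 23.1 °C)/0.02387 = 46790 W
From the inner boundary to the magnesite brick/silica brick interface, ΣR_partial = 0.002848 K/W.
T_interface = T_in − Q·ΣR_partial = 1140 °C − (46790)(0.002848) = 1007 °C

T = 1007 °C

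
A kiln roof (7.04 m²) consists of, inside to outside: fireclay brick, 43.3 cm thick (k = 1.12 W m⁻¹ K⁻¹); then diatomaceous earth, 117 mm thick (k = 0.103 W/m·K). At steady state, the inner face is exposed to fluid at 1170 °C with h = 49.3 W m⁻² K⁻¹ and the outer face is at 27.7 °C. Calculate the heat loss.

Treat each layer as a resistance in series:
  R_conv,in = 1/(hA) = 1/(49.3·7.04) = 0.002881 K/W
  R_fireclay brick = L/(kA) = 0.433/(1.12·7.04) = 0.05492 K/W
  R_diatomaceous earth = L/(kA) = 0.117/(0.103·7.04) = 0.1614 K/W
ΣR = 0.002881 + 0.05492 + 0.1614 = 0.2192 K/W
Q = ΔT/ΣR = (1170 °C − 27.7 °C)/0.2192 = 5210 W

Q = 5210 W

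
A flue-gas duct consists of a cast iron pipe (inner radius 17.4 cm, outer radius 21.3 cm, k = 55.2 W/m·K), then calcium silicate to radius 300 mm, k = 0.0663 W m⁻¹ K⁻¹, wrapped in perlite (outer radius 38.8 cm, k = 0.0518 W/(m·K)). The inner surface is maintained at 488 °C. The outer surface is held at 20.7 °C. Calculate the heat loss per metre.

Treat each layer as a resistance in series:
  R'_cast iron = ln(0.213/0.174)/(2πk) = 0.2022/(2π·55.2) = 5.831×10^-4 m·K/W
  R'_calcium silicate = ln(0.300/0.213)/(2πk) = 0.3425/(2π·0.0663) = 0.8222 m·K/W
  R'_perlite = ln(0.388/0.300)/(2πk) = 0.2572/(2π·0.0518) = 0.7903 m·K/W
ΣR = 5.831×10^-4 + 0.8222 + 0.7903 = 1.613 m·K/W
Q' = ΔT/ΣR = (488 °C − 20.7 °C)/1.613 = 290 W/m

Q' = 290 W/m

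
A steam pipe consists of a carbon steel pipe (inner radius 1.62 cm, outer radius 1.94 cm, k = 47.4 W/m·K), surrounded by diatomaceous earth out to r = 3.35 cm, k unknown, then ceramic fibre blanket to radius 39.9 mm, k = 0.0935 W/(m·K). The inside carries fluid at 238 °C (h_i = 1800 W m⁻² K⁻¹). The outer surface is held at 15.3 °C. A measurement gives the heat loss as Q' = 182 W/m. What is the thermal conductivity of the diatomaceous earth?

ΣR = ΔT/Q' = |238 − 15.3|/182 = 1.224 m·K/W
Known resistances:
  R'_conv,in = 1/(2πr h) = 1/(2π·0.0162·1800) = 0.005458 m·K/W
  R'_carbon steel = ln(0.0194/0.0162)/(2πk) = 0.1803/(2π·47.4) = 6.053×10^-4 m·K/W
  R'_ceramic fibre blanket = ln(0.0399/0.0335)/(2πk) = 0.1748/(2π·0.0935) = 0.2976 m·K/W
R_diatomaceous earth = ΣR − ΣR_known = 1.224 − 0.3037 = 0.9203 m·K/W
ln(r₂/r₁)/(2πk) = 0.9203 ⇒ k = 0.5463/(2π·0.9203) = 0.0945 W/m·K

k = 0.0945 W/m·K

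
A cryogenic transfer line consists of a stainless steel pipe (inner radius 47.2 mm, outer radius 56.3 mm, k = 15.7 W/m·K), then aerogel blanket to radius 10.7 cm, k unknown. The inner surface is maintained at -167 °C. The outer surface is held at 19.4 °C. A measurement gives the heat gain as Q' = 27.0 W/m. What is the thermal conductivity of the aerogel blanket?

k = 0.0148 W/m·K

ΣR = ΔT/Q' = |-167 − 19.4|/27.0 = 6.904 m·K/W
Known resistances:
  R'_stainless steel = ln(0.0563/0.0472)/(2πk) = 0.1763/(2π·15.7) = 0.001787 m·K/W
R_aerogel blanket = ΣR − ΣR_known = 6.904 − 0.001787 = 6.902 m·K/W
ln(r₂/r₁)/(2πk) = 6.902 ⇒ k = 0.6421/(2π·6.902) = 0.0148 W/m·K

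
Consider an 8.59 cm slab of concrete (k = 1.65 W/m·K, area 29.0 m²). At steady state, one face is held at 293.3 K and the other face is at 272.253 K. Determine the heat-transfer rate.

Q = kA·ΔT/L = 1.65 × 29.0 × |293.3 K − 272.253 K| / 0.0859 = 11700 W

Q = 11700 W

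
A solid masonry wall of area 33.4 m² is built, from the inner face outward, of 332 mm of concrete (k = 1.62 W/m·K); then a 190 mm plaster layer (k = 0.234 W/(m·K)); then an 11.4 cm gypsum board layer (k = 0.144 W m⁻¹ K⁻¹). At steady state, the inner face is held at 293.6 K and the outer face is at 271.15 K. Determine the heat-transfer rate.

Resistance network (inner→outer):
  R_concrete = L/(kA) = 0.332/(1.62·33.4) = 0.006136 K/W
  R_plaster = L/(kA) = 0.190/(0.234·33.4) = 0.02431 K/W
  R_gypsum board = L/(kA) = 0.114/(0.144·33.4) = 0.02370 K/W
ΣR = 0.006136 + 0.02431 + 0.02370 = 0.05415 K/W
Q = ΔT/ΣR = (293.6 K − 271.15 K)/0.05415 = 415 W

Q = 415 W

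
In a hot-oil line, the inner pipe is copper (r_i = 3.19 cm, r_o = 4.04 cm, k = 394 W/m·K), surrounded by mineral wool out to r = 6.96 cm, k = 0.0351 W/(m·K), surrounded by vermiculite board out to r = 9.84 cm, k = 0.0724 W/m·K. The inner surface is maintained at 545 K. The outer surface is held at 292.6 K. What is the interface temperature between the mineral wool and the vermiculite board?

T = 352.1 K

Series thermal resistances, inner to outer:
  R'_copper = ln(0.0404/0.0319)/(2πk) = 0.2362/(2π·394) = 9.542×10^-5 m·K/W
  R'_mineral wool = ln(0.0696/0.0404)/(2πk) = 0.5439/(2π·0.0351) = 2.466 m·K/W
  R'_vermiculite board = ln(0.0984/0.0696)/(2πk) = 0.3463/(2π·0.0724) = 0.7612 m·K/W
ΣR = 9.542×10^-5 + 2.466 + 0.7612 = 3.227 m·K/W
Q' = ΔT/ΣR = (545 K − 292.6 K)/3.227 = 78.22 W/m
From the inner boundary to the mineral wool/vermiculite board interface, ΣR_partial = 2.466 m·K/W.
T_interface = T_in − Q'·ΣR_partial = 545 K − (78.22)(2.466) = 352.1 K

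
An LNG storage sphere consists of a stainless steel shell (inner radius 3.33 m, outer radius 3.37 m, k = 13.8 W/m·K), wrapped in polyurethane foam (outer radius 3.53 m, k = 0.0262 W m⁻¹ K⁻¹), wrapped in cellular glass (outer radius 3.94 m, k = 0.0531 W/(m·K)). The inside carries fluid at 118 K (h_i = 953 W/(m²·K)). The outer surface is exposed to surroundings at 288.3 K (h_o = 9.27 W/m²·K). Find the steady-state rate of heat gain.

Q = 1990 W

Treat each layer as a resistance in series:
  R_conv,in = 1/(4πr²h) = 1/(4π·3.33²·953) = 7.530×10^-6 K/W
  R_stainless steel = (1/3.33 − 1/3.37)/(4πk) = 0.003564/(4π·13.8) = 2.055×10^-5 K/W
  R_polyurethane foam = (1/3.37 − 1/3.53)/(4πk) = 0.01345/(4π·0.0262) = 0.04085 K/W
  R_cellular glass = (1/3.53 − 1/3.94)/(4πk) = 0.02948/(4π·0.0531) = 0.04418 K/W
  R_conv,out = 1/(4πr²h) = 1/(4π·3.94²·9.27) = 5.530×10^-4 K/W
ΣR = 7.530×10^-6 + 2.055×10^-5 + 0.04085 + 0.04418 + 5.530×10^-4 = 0.08561 K/W
Q = ΔT/ΣR = (118 K − 288.3 K)/0.08561 = -1990 W
(Negative Q ⇒ heat flows inward; heat gain = 1990 W.)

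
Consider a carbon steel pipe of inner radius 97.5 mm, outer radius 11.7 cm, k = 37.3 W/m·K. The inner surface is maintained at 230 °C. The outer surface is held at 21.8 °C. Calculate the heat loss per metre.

Q' = 2.68×10^5 W/m

Q' = 2πk·ΔT/ln(r₂/r₁) = 2π × 37.3 × 208.2 / ln(0.117/0.0975) = 2.68×10^5 W/m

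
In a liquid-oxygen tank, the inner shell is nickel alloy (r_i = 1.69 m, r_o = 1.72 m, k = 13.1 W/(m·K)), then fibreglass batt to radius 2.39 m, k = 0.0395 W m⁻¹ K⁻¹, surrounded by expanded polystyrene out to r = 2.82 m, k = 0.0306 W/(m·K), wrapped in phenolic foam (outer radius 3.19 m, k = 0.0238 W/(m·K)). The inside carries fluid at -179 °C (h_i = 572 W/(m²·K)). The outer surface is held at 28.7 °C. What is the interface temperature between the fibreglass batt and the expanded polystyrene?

T = -71.0 °C

Resistance network (inner→outer):
  R_conv,in = 1/(4πr²h) = 1/(4π·1.69²·572) = 4.871×10^-5 K/W
  R_nickel alloy = (1/1.69 − 1/1.72)/(4πk) = 0.01032/(4π·13.1) = 6.269×10^-5 K/W
  R_fibreglass batt = (1/1.72 − 1/2.39)/(4πk) = 0.1630/(4π·0.0395) = 0.3284 K/W
  R_expanded polystyrene = (1/2.39 − 1/2.82)/(4πk) = 0.06380/(4π·0.0306) = 0.1659 K/W
  R_phenolic foam = (1/2.82 − 1/3.19)/(4πk) = 0.04113/(4π·0.0238) = 0.1375 K/W
ΣR = 4.871×10^-5 + 6.269×10^-5 + 0.3284 + 0.1659 + 0.1375 = 0.6319 K/W
Q = ΔT/ΣR = (-179 °C − 28.7 °C)/0.6319 = -328.7 W
From the inner boundary to the fibreglass batt/expanded polystyrene interface, ΣR_partial = 0.3285 K/W.
T_interface = T_in − Q·ΣR_partial = -179 °C − (-328.7)(0.3285) = -71.0 °C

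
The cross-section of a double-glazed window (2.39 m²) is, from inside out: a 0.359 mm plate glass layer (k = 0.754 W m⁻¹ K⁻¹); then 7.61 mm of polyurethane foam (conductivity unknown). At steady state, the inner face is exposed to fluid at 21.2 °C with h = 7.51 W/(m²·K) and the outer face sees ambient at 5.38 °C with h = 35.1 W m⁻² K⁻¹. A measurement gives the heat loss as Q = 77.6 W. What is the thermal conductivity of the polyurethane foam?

k = 0.0234 W/m·K

ΣR = ΔT/Q = |21.2 − 5.38|/77.6 = 0.2039 K/W
Known resistances:
  R_conv,in = 1/(hA) = 1/(7.51·2.39) = 0.05571 K/W
  R_plate glass = L/(kA) = 3.59×10^-4/(0.754·2.39) = 1.992×10^-4 K/W
  R_conv,out = 1/(hA) = 1/(35.1·2.39) = 0.01192 K/W
R_polyurethane foam = ΣR − ΣR_known = 0.2039 − 0.06783 = 0.1361 K/W
L/(kA) = 0.1361 ⇒ k = 0.00761/(0.1361·2.39) = 0.0234 W/m·K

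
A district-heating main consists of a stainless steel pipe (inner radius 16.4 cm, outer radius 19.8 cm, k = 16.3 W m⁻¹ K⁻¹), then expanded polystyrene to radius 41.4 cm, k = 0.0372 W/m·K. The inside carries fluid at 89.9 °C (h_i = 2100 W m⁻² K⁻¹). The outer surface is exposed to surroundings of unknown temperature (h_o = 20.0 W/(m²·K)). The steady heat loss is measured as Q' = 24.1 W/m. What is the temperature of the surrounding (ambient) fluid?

T_out = 13.3 °C

Series resistances:
  R'_conv,in = 1/(2πr h) = 1/(2π·0.164·2100) = 4.621×10^-4 m·K/W
  R'_stainless steel = ln(0.198/0.164)/(2πk) = 0.1884/(2π·16.3) = 0.001840 m·K/W
  R'_expanded polystyrene = ln(0.414/0.198)/(2πk) = 0.7376/(2π·0.0372) = 3.156 m·K/W
  R'_conv,out = 1/(2πr h) = 1/(2π·0.414·20.0) = 0.01922 m·K/W
ΣR = 3.177 m·K/W
ΔT = Q'·ΣR = 24.1 × 3.177 = 76.57 K
Heat flows outward, so T_out = T_in − ΔT = 89.9 − 76.57 = 13.3 °C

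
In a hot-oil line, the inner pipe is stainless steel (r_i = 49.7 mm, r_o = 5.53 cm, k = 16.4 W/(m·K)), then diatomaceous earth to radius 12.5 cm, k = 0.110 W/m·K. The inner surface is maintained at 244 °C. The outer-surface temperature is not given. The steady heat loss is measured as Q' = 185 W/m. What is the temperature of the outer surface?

T_out = 25.5 °C

Sum the resistances:
  R'_stainless steel = ln(0.0553/0.0497)/(2πk) = 0.1068/(2π·16.4) = 0.001036 m·K/W
  R'_diatomaceous earth = ln(0.125/0.0553)/(2πk) = 0.8155/(2π·0.110) = 1.180 m·K/W
ΣR = 1.181 m·K/W
ΔT = Q'·ΣR = 185 × 1.181 = 218.5 K
Heat flows outward, so T_out = T_in − ΔT = 244 − 218.5 = 25.5 °C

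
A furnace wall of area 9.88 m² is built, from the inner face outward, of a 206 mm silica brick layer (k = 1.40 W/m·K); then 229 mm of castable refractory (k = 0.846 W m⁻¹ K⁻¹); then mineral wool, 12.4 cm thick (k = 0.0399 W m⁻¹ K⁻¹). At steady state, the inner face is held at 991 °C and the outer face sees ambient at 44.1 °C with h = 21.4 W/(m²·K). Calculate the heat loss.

Resistance network (inner→outer):
  R_silica brick = L/(kA) = 0.206/(1.40·9.88) = 0.01489 K/W
  R_castable refractory = L/(kA) = 0.229/(0.846·9.88) = 0.02740 K/W
  R_mineral wool = L/(kA) = 0.124/(0.0399·9.88) = 0.3146 K/W
  R_conv,out = 1/(hA) = 1/(21.4·9.88) = 0.004730 K/W
ΣR = 0.01489 + 0.02740 + 0.3146 + 0.004730 = 0.3616 K/W
Q = ΔT/ΣR = (991 °C − 44.1 °C)/0.3616 = 2620 W

Q = 2.62 kW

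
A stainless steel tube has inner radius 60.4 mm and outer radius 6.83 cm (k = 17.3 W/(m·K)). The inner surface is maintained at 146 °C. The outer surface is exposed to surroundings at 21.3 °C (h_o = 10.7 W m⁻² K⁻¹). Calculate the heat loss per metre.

Q' = 570 W/m

Resistance network (inner→outer):
  R'_stainless steel = ln(0.0683/0.0604)/(2πk) = 0.1229/(2π·17.3) = 0.001131 m·K/W
  R'_conv,out = 1/(2πr h) = 1/(2π·0.0683·10.7) = 0.2178 m·K/W
ΣR = 0.001131 + 0.2178 = 0.2189 m·K/W
Q' = ΔT/ΣR = (146 °C − 21.3 °C)/0.2189 = 570 W/m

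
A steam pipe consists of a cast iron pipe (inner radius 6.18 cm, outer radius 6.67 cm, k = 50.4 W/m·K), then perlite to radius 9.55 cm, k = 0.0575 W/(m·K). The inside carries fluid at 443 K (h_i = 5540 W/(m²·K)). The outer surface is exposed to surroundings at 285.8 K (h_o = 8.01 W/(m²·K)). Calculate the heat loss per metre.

Series thermal resistances, inner to outer:
  R'_conv,in = 1/(2πr h) = 1/(2π·0.0618·5540) = 4.649×10^-4 m·K/W
  R'_cast iron = ln(0.0667/0.0618)/(2πk) = 0.07630/(2π·50.4) = 2.409×10^-4 m·K/W
  R'_perlite = ln(0.0955/0.0667)/(2πk) = 0.3589/(2π·0.0575) = 0.9935 m·K/W
  R'_conv,out = 1/(2πr h) = 1/(2π·0.0955·8.01) = 0.2081 m·K/W
ΣR = 4.649×10^-4 + 2.409×10^-4 + 0.9935 + 0.2081 = 1.202 m·K/W
Q' = ΔT/ΣR = (443 K − 285.8 K)/1.202 = 131 W/m

Q' = 131 W/m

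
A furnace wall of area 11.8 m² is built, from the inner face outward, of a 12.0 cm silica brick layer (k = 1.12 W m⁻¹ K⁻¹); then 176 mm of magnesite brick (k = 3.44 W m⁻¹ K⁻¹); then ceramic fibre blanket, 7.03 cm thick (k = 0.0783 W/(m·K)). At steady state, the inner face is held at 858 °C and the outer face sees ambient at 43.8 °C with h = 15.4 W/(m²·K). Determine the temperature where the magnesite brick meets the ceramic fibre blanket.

Series thermal resistances, inner to outer:
  R_silica brick = L/(kA) = 0.120/(1.12·11.8) = 0.009080 K/W
  R_magnesite brick = L/(kA) = 0.176/(3.44·11.8) = 0.004336 K/W
  R_ceramic fibre blanket = L/(kA) = 0.0703/(0.0783·11.8) = 0.07609 K/W
  R_conv,out = 1/(hA) = 1/(15.4·11.8) = 0.005503 K/W
ΣR = 0.009080 + 0.004336 + 0.07609 + 0.005503 = 0.09501 K/W
Q = ΔT/ΣR = (858 °C − 43.8 °C)/0.09501 = 8570 W
From the inner boundary to the magnesite brick/ceramic fibre blanket interface, ΣR_partial = 0.01342 K/W.
T_interface = T_in − Q·ΣR_partial = 858 °C − (8570)(0.01342) = 743 °C

T = 743 °C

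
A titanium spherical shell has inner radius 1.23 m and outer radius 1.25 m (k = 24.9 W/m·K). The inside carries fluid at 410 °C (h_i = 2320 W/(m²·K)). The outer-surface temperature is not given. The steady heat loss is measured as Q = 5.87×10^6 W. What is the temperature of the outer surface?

Series resistances:
  R_conv,in = 1/(4πr²h) = 1/(4π·1.23²·2320) = 2.267×10^-5 K/W
  R_titanium = (1/1.23 − 1/1.25)/(4πk) = 0.01301/(4π·24.9) = 4.157×10^-5 K/W
ΣR = 6.424×10^-5 K/W
ΔT = Q·ΣR = 5.87×10^6 × 6.424×10^-5 = 377.1 K
Heat flows outward, so T_out = T_in − ΔT = 410 − 377.1 = 32.9 °C

T_out = 32.9 °C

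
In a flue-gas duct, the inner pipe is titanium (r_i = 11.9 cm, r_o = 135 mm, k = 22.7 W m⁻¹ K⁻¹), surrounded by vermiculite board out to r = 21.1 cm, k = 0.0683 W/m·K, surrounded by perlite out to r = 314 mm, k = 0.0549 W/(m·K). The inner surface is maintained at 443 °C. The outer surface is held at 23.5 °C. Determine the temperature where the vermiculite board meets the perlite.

T = 244 °C

Series thermal resistances, inner to outer:
  R'_titanium = ln(0.135/0.119)/(2πk) = 0.1262/(2π·22.7) = 8.845×10^-4 m·K/W
  R'_vermiculite board = ln(0.211/0.135)/(2πk) = 0.4466/(2π·0.0683) = 1.041 m·K/W
  R'_perlite = ln(0.314/0.211)/(2πk) = 0.3975/(2π·0.0549) = 1.152 m·K/W
ΣR = 8.845×10^-4 + 1.041 + 1.152 = 2.194 m·K/W
Q' = ΔT/ΣR = (443 °C − 23.5 °C)/2.194 = 191.2 W/m
From the inner boundary to the vermiculite board/perlite interface, ΣR_partial = 1.042 m·K/W.
T_interface = T_in − Q'·ΣR_partial = 443 °C − (191.2)(1.042) = 244 °C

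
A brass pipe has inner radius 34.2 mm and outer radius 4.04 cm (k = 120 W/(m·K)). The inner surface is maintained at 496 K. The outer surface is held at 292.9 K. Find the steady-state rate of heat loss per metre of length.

Q' = 919 kW/m

Q' = 2πk·ΔT/ln(r₂/r₁) = 2π × 120 × 203.1 / ln(0.0404/0.0342) = 9.19×10^5 W/m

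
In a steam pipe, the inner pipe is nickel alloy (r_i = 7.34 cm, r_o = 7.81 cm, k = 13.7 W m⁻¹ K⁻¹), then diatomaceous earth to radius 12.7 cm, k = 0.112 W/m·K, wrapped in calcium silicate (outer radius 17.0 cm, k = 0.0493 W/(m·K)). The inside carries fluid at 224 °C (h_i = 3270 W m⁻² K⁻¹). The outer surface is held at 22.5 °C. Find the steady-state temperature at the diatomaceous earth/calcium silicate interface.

T = 139 °C

Treat each layer as a resistance in series:
  R'_conv,in = 1/(2πr h) = 1/(2π·0.0734·3270) = 6.631×10^-4 m·K/W
  R'_nickel alloy = ln(0.0781/0.0734)/(2πk) = 0.06207/(2π·13.7) = 7.210×10^-4 m·K/W
  R'_diatomaceous earth = ln(0.127/0.0781)/(2πk) = 0.4862/(2π·0.112) = 0.6909 m·K/W
  R'_calcium silicate = ln(0.170/0.127)/(2πk) = 0.2916/(2π·0.0493) = 0.9414 m·K/W
ΣR = 6.631×10^-4 + 7.210×10^-4 + 0.6909 + 0.9414 = 1.634 m·K/W
Q' = ΔT/ΣR = (224 °C − 22.5 °C)/1.634 = 123.3 W/m
From the inner boundary to the diatomaceous earth/calcium silicate interface, ΣR_partial = 0.6923 m·K/W.
T_interface = T_in − Q'·ΣR_partial = 224 °C − (123.3)(0.6923) = 139 °C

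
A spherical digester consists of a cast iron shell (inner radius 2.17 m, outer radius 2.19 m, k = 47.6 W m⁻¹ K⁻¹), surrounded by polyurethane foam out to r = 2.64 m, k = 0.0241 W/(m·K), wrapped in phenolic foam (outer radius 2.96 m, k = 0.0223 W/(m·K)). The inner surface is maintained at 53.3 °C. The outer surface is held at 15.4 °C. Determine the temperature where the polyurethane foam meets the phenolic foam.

T = 29.1 °C

Resistance network (inner→outer):
  R_cast iron = (1/2.17 − 1/2.19)/(4πk) = 0.004208/(4π·47.6) = 7.036×10^-6 K/W
  R_polyurethane foam = (1/2.19 − 1/2.64)/(4πk) = 0.07783/(4π·0.0241) = 0.2570 K/W
  R_phenolic foam = (1/2.64 − 1/2.96)/(4πk) = 0.04095/(4π·0.0223) = 0.1461 K/W
ΣR = 7.036×10^-6 + 0.2570 + 0.1461 = 0.4031 K/W
Q = ΔT/ΣR = (53.3 °C − 15.4 °C)/0.4031 = 94.02 W
From the inner boundary to the polyurethane foam/phenolic foam interface, ΣR_partial = 0.2570 K/W.
T_interface = T_in − Q·ΣR_partial = 53.3 °C − (94.02)(0.2570) = 29.1 °C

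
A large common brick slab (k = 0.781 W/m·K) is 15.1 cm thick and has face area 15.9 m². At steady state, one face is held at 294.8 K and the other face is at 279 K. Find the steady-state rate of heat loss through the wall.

Q = kA·ΔT/L = 0.781 × 15.9 × |294.8 K − 279 K| / 0.151 = 1300 W

Q = 1300 W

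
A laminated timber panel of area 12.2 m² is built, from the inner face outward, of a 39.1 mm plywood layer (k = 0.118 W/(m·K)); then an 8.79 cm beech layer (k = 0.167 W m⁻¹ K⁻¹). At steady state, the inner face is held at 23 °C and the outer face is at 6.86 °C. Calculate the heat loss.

Treat each layer as a resistance in series:
  R_plywood = L/(kA) = 0.0391/(0.118·12.2) = 0.02716 K/W
  R_beech = L/(kA) = 0.0879/(0.167·12.2) = 0.04314 K/W
ΣR = 0.02716 + 0.04314 = 0.07030 K/W
Q = ΔT/ΣR = (23 °C − 6.86 °C)/0.07030 = 230 W

Q = 230 W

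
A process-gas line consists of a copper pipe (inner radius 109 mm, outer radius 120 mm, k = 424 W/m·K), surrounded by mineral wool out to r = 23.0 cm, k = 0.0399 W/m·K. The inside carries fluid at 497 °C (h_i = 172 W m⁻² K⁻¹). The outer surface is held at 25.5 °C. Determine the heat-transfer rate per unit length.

Q' = 181 W/m

Treat each layer as a resistance in series:
  R'_conv,in = 1/(2πr h) = 1/(2π·0.109·172) = 0.008489 m·K/W
  R'_copper = ln(0.120/0.109)/(2πk) = 0.09614/(2π·424) = 3.609×10^-5 m·K/W
  R'_mineral wool = ln(0.230/0.120)/(2πk) = 0.6506/(2π·0.0399) = 2.595 m·K/W
ΣR = 0.008489 + 3.609×10^-5 + 2.595 = 2.604 m·K/W
Q' = ΔT/ΣR = (497 °C − 25.5 °C)/2.604 = 181 W/m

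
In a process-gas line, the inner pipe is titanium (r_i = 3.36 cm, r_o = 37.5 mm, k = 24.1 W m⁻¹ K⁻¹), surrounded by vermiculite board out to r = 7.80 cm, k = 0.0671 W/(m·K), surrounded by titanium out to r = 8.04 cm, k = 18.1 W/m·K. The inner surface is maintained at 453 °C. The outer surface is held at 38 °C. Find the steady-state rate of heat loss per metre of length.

Q' = 239 W/m

Series thermal resistances, inner to outer:
  R'_titanium = ln(0.0375/0.0336)/(2πk) = 0.1098/(2π·24.1) = 7.252×10^-4 m·K/W
  R'_vermiculite board = ln(0.0780/0.0375)/(2πk) = 0.7324/(2π·0.0671) = 1.737 m·K/W
  R'_titanium = ln(0.0804/0.0780)/(2πk) = 0.03031/(2π·18.1) = 2.665×10^-4 m·K/W
ΣR = 7.252×10^-4 + 1.737 + 2.665×10^-4 = 1.738 m·K/W
Q' = ΔT/ΣR = (453 °C − 38 °C)/1.738 = 239 W/m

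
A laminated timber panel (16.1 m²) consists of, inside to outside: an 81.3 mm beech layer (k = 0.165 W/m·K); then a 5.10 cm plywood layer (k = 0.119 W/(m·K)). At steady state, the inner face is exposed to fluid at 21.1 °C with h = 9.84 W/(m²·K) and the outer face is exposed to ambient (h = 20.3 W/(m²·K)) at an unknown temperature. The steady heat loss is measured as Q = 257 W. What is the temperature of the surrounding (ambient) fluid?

Sum the resistances:
  R_conv,in = 1/(hA) = 1/(9.84·16.1) = 0.006312 K/W
  R_beech = L/(kA) = 0.0813/(0.165·16.1) = 0.03060 K/W
  R_plywood = L/(kA) = 0.0510/(0.119·16.1) = 0.02662 K/W
  R_conv,out = 1/(hA) = 1/(20.3·16.1) = 0.003060 K/W
ΣR = 0.06660 K/W
ΔT = Q·ΣR = 257 × 0.06660 = 17.12 K
Heat flows outward, so T_out = T_in − ΔT = 21.1 − 17.12 = 3.98 °C

T_out = 3.98 °C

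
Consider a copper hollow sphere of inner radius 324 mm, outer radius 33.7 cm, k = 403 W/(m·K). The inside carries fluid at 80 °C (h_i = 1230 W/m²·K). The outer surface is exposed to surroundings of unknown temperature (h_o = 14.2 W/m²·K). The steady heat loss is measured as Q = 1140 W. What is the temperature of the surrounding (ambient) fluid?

Sum the resistances:
  R_conv,in = 1/(4πr²h) = 1/(4π·0.324²·1230) = 6.163×10^-4 K/W
  R_copper = (1/0.324 − 1/0.337)/(4πk) = 0.1191/(4π·403) = 2.351×10^-5 K/W
  R_conv,out = 1/(4πr²h) = 1/(4π·0.337²·14.2) = 0.04934 K/W
ΣR = 0.04998 K/W
ΔT = Q·ΣR = 1140 × 0.04998 = 56.98 K
Heat flows outward, so T_out = T_in − ΔT = 80 − 56.98 = 23.0 °C

T_out = 23.0 °C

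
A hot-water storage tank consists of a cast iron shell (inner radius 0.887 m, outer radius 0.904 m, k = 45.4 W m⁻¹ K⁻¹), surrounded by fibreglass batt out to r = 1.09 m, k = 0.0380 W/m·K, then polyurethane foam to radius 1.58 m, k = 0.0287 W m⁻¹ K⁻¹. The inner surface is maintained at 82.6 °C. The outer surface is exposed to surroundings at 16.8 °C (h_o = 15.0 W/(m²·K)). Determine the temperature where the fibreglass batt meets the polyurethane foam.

Treat each layer as a resistance in series:
  R_cast iron = (1/0.887 − 1/0.904)/(4πk) = 0.02120/(4π·45.4) = 3.716×10^-5 K/W
  R_fibreglass batt = (1/0.904 − 1/1.09)/(4πk) = 0.1888/(4π·0.0380) = 0.3953 K/W
  R_polyurethane foam = (1/1.09 − 1/1.58)/(4πk) = 0.2845/(4π·0.0287) = 0.7889 K/W
  R_conv,out = 1/(4πr²h) = 1/(4π·1.58²·15.0) = 0.002125 K/W
ΣR = 3.716×10^-5 + 0.3953 + 0.7889 + 0.002125 = 1.186 K/W
Q = ΔT/ΣR = (82.6 °C − 16.8 °C)/1.186 = 55.48 W
From the inner boundary to the fibreglass batt/polyurethane foam interface, ΣR_partial = 0.3953 K/W.
T_interface = T_in − Q·ΣR_partial = 82.6 °C − (55.48)(0.3953) = 60.7 °C

T = 60.7 °C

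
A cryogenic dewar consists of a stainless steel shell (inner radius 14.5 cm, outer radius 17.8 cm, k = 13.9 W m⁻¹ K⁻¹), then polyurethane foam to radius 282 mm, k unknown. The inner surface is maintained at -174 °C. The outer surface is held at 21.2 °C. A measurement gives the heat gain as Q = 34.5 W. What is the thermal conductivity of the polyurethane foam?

ΣR = ΔT/Q = |-174 − 21.2|/34.5 = 5.658 K/W
Known resistances:
  R_stainless steel = (1/0.145 − 1/0.178)/(4πk) = 1.279/(4π·13.9) = 0.007320 K/W
R_polyurethane foam = ΣR − ΣR_known = 5.658 − 0.007320 = 5.651 K/W
(1/r₁−1/r₂)/(4πk) = 5.651 ⇒ k = 2.072/(4π·5.651) = 0.0292 W/m·K

k = 0.0292 W/m·K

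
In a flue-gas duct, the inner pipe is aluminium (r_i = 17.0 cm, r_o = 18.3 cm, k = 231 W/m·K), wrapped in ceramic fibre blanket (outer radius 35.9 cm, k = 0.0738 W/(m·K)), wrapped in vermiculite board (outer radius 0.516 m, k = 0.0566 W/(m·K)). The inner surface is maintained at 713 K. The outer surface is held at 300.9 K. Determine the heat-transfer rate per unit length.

Resistance network (inner→outer):
  R'_aluminium = ln(0.183/0.170)/(2πk) = 0.07369/(2π·231) = 5.077×10^-5 m·K/W
  R'_ceramic fibre blanket = ln(0.359/0.183)/(2πk) = 0.6738/(2π·0.0738) = 1.453 m·K/W
  R'_vermiculite board = ln(0.516/0.359)/(2πk) = 0.3628/(2π·0.0566) = 1.020 m·K/W
ΣR = 5.077×10^-5 + 1.453 + 1.020 = 2.473 m·K/W
Q' = ΔT/ΣR = (713 K − 300.9 K)/2.473 = 167 W/m

Q' = 167 W/m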